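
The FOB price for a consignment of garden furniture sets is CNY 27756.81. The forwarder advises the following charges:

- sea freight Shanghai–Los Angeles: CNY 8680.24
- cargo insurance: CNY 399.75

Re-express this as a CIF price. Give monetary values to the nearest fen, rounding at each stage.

CIF price: CNY 36836.80

From FOB to CIF, the seller additionally bears: freight, insurance.
CIF price = 27756.81 + 8680.24 + 399.75 = 36836.80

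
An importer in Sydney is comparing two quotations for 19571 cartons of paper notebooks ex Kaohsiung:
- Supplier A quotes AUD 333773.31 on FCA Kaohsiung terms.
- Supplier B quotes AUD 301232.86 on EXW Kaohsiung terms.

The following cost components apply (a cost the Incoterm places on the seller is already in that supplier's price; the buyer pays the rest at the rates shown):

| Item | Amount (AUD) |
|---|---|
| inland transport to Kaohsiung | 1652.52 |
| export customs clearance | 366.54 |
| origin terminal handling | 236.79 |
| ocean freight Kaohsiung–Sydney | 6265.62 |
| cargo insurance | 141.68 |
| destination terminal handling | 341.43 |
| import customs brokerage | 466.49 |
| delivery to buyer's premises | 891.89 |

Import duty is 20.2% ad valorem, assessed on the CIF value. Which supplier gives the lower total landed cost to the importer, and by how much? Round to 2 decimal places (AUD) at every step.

Supplier A (FCA):
CIF value = FCA price + origin terminal + freight + insurance = 333773.31 + 236.79 + 6265.62 + 141.68 = 340417.40
Import duty = 340417.40 × 20.2% = 68764.31
Buyer bears (A): 236.79 + 6265.62 + 141.68 + 341.43 + 466.49 + 891.89 = 8343.90
Landed cost (A) = invoice 333773.31 + 8343.90 + duty 68764.31 = 410881.52
Supplier B (EXW):
CIF value = EXW price + inland to port + export clearance + origin terminal + freight + insurance = 301232.86 + 1652.52 + 366.54 + 236.79 + 6265.62 + 141.68 = 309896.01
Import duty = 309896.01 × 20.2% = 62598.99
Buyer bears (B): 1652.52 + 366.54 + 236.79 + 6265.62 + 141.68 + 341.43 + 466.49 + 891.89 = 10362.96
Landed cost (B) = invoice 301232.86 + 10362.96 + duty 62598.99 = 374194.81
Difference = |410881.52 − 374194.81| = 36686.71

Supplier B is cheaper by AUD 36686.71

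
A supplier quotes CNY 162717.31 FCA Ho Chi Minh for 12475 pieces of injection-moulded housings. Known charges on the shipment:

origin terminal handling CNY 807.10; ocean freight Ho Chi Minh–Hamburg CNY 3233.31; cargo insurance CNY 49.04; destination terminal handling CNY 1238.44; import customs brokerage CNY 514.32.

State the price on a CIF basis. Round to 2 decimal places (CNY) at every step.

CIF price: CNY 166806.76

Not relevant to the conversion: brokerage, destination terminal — on the buyer under both terms; not part of either seller's price.
From FCA to CIF, the seller additionally bears: origin terminal, freight, insurance.
CIF price = 162717.31 + 807.10 + 3233.31 + 49.04 = 166806.76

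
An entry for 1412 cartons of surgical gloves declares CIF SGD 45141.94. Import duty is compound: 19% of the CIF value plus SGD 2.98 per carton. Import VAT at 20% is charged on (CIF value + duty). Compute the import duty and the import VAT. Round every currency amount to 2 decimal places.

Import duty: SGD 12784.73; import VAT: SGD 11585.33

Ad valorem component: 45141.94 × 19% = 8576.97
Specific component: 1412 × 2.98 = 4207.76
Import duty = 8576.97 + 4207.76 = 12784.73
VAT base = CIF + duty = 45141.94 + 12784.73 = 57926.67
Import VAT = 57926.67 × 20% = 11585.33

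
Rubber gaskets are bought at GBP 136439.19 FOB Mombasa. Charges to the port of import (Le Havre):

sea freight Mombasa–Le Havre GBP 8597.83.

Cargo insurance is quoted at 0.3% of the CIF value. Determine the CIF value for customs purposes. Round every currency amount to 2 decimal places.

CIF value: GBP 145473.44

Let C be the CIF value. C = FOB price + freight + 0.3% × C
C − 0.3% × C = 136439.19 + 8597.83
0.997 × C = 145037.02
C = 145037.02 / 0.997 = 145473.44
Insurance premium = 0.3% × 145473.44 = 436.42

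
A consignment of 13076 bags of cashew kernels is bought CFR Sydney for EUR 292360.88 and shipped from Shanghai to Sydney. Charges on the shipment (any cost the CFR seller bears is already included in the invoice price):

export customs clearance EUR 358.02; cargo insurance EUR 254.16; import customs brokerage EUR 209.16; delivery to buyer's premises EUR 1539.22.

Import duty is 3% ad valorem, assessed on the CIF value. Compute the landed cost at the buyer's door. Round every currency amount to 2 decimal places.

CFR: the seller pays costs through ocean freight to the destination port, but not insurance.
Already in the invoice (seller's account under CFR): export clearance — exclude.
CIF value = CFR price + insurance = 292360.88 + 254.16 = 292615.04
Import duty = 292615.04 × 3% = 8778.45
Buyer bears: insurance 254.16 + brokerage 209.16 + delivery 1539.22 + duty 8778.45 = 10780.99
Landed cost = invoice 292360.88 + 10780.99 = 303141.87

Total landed cost: EUR 303141.87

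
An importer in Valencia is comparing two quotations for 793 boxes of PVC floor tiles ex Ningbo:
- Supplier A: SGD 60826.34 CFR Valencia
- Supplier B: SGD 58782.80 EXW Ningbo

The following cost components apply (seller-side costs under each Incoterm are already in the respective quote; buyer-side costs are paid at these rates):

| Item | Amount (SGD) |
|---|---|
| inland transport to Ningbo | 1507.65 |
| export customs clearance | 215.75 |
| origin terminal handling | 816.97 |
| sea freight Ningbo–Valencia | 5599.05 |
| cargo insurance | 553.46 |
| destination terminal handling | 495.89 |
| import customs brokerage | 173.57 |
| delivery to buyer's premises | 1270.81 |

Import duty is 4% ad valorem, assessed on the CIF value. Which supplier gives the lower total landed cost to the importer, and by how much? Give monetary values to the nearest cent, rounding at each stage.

Supplier A (CFR):
CIF value = CFR price + insurance = 60826.34 + 553.46 = 61379.80
Import duty = 61379.80 × 4% = 2455.19
Buyer bears (A): 553.46 + 495.89 + 173.57 + 1270.81 = 2493.73
Landed cost (A) = invoice 60826.34 + 2493.73 + duty 2455.19 = 65775.26
Supplier B (EXW):
CIF value = EXW price + inland to port + export clearance + origin terminal + freight + insurance = 58782.80 + 1507.65 + 215.75 + 816.97 + 5599.05 + 553.46 = 67475.68
Import duty = 67475.68 × 4% = 2699.03
Buyer bears (B): 1507.65 + 215.75 + 816.97 + 5599.05 + 553.46 + 495.89 + 173.57 + 1270.81 = 10633.15
Landed cost (B) = invoice 58782.80 + 10633.15 + duty 2699.03 = 72114.98
Difference = |65775.26 − 72114.98| = 6339.72

Supplier A is cheaper by SGD 6339.72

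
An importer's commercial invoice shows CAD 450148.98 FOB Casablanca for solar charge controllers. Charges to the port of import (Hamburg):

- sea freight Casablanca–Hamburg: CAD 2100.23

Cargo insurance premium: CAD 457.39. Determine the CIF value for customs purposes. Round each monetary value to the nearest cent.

CIF = FOB price + freight + insurance
CIF = 450148.98 + 2100.23 + 457.39 = 452706.60

CIF value: CAD 452706.60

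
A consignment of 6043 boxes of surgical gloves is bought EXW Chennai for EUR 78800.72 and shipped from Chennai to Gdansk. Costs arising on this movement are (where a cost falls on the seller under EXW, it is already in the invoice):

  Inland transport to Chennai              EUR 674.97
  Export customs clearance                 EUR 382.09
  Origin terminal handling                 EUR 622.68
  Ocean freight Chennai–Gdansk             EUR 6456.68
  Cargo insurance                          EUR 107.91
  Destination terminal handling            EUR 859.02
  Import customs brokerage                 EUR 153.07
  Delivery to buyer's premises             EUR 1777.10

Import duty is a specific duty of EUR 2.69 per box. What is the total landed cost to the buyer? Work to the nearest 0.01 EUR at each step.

EXW: the seller makes goods available at their premises; the buyer bears all onward costs.
CIF value = EXW price + inland to port + export clearance + origin terminal + freight + insurance = 78800.72 + 674.97 + 382.09 + 622.68 + 6456.68 + 107.91 = 87045.05
Import duty = 6043 × 2.69 = 16255.67
Buyer bears: inland to port 674.97 + export clearance 382.09 + origin terminal 622.68 + freight 6456.68 + insurance 107.91 + destination terminal 859.02 + brokerage 153.07 + delivery 1777.10 + duty 16255.67 = 27289.19
Landed cost = invoice 78800.72 + 27289.19 = 106089.91

Total landed cost: EUR 106089.91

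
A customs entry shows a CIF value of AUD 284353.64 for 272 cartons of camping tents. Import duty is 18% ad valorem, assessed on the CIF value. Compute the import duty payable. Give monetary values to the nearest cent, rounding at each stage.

Import duty: AUD 51183.66

Import duty = 284353.64 × 18% = 51183.66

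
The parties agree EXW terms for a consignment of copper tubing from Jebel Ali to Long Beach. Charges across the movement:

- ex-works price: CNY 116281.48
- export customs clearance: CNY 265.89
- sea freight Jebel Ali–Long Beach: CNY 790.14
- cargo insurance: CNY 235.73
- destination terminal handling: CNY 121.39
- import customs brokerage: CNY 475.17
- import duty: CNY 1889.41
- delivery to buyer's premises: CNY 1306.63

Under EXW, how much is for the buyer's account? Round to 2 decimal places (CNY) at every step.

Buyer's account: CNY 5084.36

EXW: the seller makes goods available at their premises; the buyer bears all onward costs.
Seller's account: goods 116281.48 = 116281.48
Buyer's account: export clearance 265.89 + freight 790.14 + insurance 235.73 + destination terminal 121.39 + brokerage 475.17 + duty 1889.41 + delivery 1306.63 = 5084.36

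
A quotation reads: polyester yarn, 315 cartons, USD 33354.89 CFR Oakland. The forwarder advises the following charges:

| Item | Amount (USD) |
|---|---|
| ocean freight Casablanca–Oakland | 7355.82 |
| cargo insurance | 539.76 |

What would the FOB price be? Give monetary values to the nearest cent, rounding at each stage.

Not relevant to the conversion: insurance — on the buyer under both terms; not part of either seller's price.
From CFR to FOB, the seller no longer bears: freight.
FOB price = 33354.89 − 7355.82 = 25999.07

FOB price: USD 25999.07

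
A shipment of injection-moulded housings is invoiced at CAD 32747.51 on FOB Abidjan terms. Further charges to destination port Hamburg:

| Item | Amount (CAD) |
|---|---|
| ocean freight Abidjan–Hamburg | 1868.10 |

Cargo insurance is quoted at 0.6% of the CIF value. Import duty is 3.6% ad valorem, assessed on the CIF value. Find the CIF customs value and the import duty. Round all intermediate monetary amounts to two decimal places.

CIF value: CAD 34824.56; import duty: CAD 1253.68

Let C be the CIF value. C = FOB price + freight + 0.6% × C
C − 0.6% × C = 32747.51 + 1868.10
0.994 × C = 34615.61
C = 34615.61 / 0.994 = 34824.56
Insurance premium = 0.6% × 34824.56 = 208.95
Import duty = 34824.56 × 3.6% = 1253.68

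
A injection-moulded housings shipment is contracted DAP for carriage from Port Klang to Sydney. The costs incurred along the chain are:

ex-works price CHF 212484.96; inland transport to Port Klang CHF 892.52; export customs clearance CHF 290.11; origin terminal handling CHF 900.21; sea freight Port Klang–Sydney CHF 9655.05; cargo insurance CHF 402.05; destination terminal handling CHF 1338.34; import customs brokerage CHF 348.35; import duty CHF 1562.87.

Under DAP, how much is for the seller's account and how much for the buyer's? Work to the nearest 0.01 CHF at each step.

Seller: CHF 225963.24; buyer: CHF 1911.22

DAP: the seller bears all costs to the named destination except import duty and clearance.
Seller's account: goods 212484.96 + inland to port 892.52 + export clearance 290.11 + origin terminal 900.21 + freight 9655.05 + insurance 402.05 + destination terminal 1338.34 = 225963.24
Buyer's account: brokerage 348.35 + duty 1562.87 = 1911.22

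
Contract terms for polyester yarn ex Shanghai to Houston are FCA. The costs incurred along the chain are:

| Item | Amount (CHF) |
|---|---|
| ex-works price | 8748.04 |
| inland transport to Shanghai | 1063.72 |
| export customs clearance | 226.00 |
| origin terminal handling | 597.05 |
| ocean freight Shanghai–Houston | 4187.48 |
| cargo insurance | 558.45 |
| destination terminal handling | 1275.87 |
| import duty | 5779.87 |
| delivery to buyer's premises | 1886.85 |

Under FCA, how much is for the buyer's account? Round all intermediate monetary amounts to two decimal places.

Buyer's account: CHF 14285.57

FCA: the seller delivers export-cleared goods to the carrier; the buyer bears costs from that point.
Seller's account: goods 8748.04 + inland to port 1063.72 + export clearance 226.00 = 10037.76
Buyer's account: origin terminal 597.05 + freight 4187.48 + insurance 558.45 + destination terminal 1275.87 + duty 5779.87 + delivery 1886.85 = 14285.57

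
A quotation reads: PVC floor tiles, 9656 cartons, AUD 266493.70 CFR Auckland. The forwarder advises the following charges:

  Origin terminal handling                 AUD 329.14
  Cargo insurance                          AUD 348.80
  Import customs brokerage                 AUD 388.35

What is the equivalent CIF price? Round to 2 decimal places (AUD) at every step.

Not relevant to the conversion: origin terminal — on the seller under both CFR and CIF; already in the CFR price and stays in the CIF price. brokerage — on the buyer under both terms; not part of either seller's price.
From CFR to CIF, the seller additionally bears: insurance.
CIF price = 266493.70 + 348.80 = 266842.50

CIF price: AUD 266842.50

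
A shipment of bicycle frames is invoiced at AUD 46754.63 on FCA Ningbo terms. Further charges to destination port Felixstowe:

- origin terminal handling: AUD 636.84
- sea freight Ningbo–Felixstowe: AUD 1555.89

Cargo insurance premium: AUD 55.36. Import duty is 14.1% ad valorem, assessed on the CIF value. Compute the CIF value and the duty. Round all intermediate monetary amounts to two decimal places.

CIF = FCA price + pre-shipment costs + freight + insurance
CIF = 46754.63 + 636.84 + 1555.89 + 55.36 = 49002.72
Import duty = 49002.72 × 14.1% = 6909.38

CIF value: AUD 49002.72; import duty: AUD 6909.38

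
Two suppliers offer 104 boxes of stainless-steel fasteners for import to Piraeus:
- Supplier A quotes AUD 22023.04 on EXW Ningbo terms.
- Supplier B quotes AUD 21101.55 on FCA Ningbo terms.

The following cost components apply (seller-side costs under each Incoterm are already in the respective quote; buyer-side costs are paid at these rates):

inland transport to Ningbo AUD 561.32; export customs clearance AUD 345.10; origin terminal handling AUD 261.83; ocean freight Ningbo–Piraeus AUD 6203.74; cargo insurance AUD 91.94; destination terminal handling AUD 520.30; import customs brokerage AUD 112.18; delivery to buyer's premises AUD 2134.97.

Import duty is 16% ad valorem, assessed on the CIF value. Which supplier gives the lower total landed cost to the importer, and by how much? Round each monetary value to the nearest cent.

Supplier A (EXW):
CIF value = EXW price + inland to port + export clearance + origin terminal + freight + insurance = 22023.04 + 561.32 + 345.10 + 261.83 + 6203.74 + 91.94 = 29486.97
Import duty = 29486.97 × 16% = 4717.92
Buyer bears (A): 561.32 + 345.10 + 261.83 + 6203.74 + 91.94 + 520.30 + 112.18 + 2134.97 = 10231.38
Landed cost (A) = invoice 22023.04 + 10231.38 + duty 4717.92 = 36972.34
Supplier B (FCA):
CIF value = FCA price + origin terminal + freight + insurance = 21101.55 + 261.83 + 6203.74 + 91.94 = 27659.06
Import duty = 27659.06 × 16% = 4425.45
Buyer bears (B): 261.83 + 6203.74 + 91.94 + 520.30 + 112.18 + 2134.97 = 9324.96
Landed cost (B) = invoice 21101.55 + 9324.96 + duty 4425.45 = 34851.96
Difference = |36972.34 − 34851.96| = 2120.38

Supplier B is cheaper by AUD 2120.38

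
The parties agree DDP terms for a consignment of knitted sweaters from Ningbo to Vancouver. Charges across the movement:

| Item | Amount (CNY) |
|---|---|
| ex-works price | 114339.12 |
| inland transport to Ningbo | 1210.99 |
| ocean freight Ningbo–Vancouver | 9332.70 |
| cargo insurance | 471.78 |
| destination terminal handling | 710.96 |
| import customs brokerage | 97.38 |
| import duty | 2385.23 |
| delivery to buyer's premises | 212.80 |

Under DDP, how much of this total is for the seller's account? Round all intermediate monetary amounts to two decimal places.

Seller's account: CNY 128760.96

DDP: the seller bears all costs including import duty.
Seller's account: goods 114339.12 + inland to port 1210.99 + freight 9332.70 + insurance 471.78 + destination terminal 710.96 + brokerage 97.38 + duty 2385.23 + delivery 212.80 = 128760.96
Buyer's account: 0.00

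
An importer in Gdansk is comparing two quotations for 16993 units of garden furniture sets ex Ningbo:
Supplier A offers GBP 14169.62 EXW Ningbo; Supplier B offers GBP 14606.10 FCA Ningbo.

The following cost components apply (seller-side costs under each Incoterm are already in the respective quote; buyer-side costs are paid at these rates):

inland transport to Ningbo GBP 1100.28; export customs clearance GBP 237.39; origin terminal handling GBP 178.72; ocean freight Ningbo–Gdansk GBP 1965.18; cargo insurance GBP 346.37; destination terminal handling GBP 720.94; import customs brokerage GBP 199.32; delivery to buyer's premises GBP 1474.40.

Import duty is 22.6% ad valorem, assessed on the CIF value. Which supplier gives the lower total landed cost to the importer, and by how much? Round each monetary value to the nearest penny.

Supplier B is cheaper by GBP 1104.86

Supplier A (EXW):
CIF value = EXW price + inland to port + export clearance + origin terminal + freight + insurance = 14169.62 + 1100.28 + 237.39 + 178.72 + 1965.18 + 346.37 = 17997.56
Import duty = 17997.56 × 22.6% = 4067.45
Buyer bears (A): 1100.28 + 237.39 + 178.72 + 1965.18 + 346.37 + 720.94 + 199.32 + 1474.40 = 6222.60
Landed cost (A) = invoice 14169.62 + 6222.60 + duty 4067.45 = 24459.67
Supplier B (FCA):
CIF value = FCA price + origin terminal + freight + insurance = 14606.10 + 178.72 + 1965.18 + 346.37 = 17096.37
Import duty = 17096.37 × 22.6% = 3863.78
Buyer bears (B): 178.72 + 1965.18 + 346.37 + 720.94 + 199.32 + 1474.40 = 4884.93
Landed cost (B) = invoice 14606.10 + 4884.93 + duty 3863.78 = 23354.81
Difference = |24459.67 − 23354.81| = 1104.86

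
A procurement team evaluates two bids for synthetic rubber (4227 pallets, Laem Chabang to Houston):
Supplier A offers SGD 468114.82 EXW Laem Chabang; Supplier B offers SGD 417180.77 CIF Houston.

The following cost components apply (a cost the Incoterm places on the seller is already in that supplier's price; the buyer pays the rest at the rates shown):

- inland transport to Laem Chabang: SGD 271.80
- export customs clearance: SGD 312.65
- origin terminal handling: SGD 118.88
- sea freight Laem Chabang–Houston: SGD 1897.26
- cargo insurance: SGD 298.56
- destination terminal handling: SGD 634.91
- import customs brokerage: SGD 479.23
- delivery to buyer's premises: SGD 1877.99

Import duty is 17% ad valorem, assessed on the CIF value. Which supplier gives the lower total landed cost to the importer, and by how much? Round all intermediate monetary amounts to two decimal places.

Supplier B is cheaper by SGD 62984.84

Supplier A (EXW):
CIF value = EXW price + inland to port + export clearance + origin terminal + freight + insurance = 468114.82 + 271.80 + 312.65 + 118.88 + 1897.26 + 298.56 = 471013.97
Import duty = 471013.97 × 17% = 80072.37
Buyer bears (A): 271.80 + 312.65 + 118.88 + 1897.26 + 298.56 + 634.91 + 479.23 + 1877.99 = 5891.28
Landed cost (A) = invoice 468114.82 + 5891.28 + duty 80072.37 = 554078.47
Supplier B (CIF):
The CIF price already equals the CIF value: 417180.77
Import duty = 417180.77 × 17% = 70920.73
Buyer bears (B): 634.91 + 479.23 + 1877.99 = 2992.13
Landed cost (B) = invoice 417180.77 + 2992.13 + duty 70920.73 = 491093.63
Difference = |554078.47 − 491093.63| = 62984.84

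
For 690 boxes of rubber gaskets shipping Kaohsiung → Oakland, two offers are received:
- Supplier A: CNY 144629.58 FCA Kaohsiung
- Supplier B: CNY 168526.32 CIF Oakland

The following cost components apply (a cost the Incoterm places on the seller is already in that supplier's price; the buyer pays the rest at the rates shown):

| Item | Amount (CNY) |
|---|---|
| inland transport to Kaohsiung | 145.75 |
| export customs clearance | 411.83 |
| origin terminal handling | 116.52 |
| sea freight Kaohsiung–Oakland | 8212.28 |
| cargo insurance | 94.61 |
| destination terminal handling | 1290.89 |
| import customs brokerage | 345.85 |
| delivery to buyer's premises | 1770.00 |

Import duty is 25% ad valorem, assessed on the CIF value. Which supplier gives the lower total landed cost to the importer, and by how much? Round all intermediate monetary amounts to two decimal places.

Supplier A is cheaper by CNY 19341.66

Supplier A (FCA):
CIF value = FCA price + origin terminal + freight + insurance = 144629.58 + 116.52 + 8212.28 + 94.61 = 153052.99
Import duty = 153052.99 × 25% = 38263.25
Buyer bears (A): 116.52 + 8212.28 + 94.61 + 1290.89 + 345.85 + 1770.00 = 11830.15
Landed cost (A) = invoice 144629.58 + 11830.15 + duty 38263.25 = 194722.98
Supplier B (CIF):
The CIF price already equals the CIF value: 168526.32
Import duty = 168526.32 × 25% = 42131.58
Buyer bears (B): 1290.89 + 345.85 + 1770.00 = 3406.74
Landed cost (B) = invoice 168526.32 + 3406.74 + duty 42131.58 = 214064.64
Difference = |194722.98 − 214064.64| = 19341.66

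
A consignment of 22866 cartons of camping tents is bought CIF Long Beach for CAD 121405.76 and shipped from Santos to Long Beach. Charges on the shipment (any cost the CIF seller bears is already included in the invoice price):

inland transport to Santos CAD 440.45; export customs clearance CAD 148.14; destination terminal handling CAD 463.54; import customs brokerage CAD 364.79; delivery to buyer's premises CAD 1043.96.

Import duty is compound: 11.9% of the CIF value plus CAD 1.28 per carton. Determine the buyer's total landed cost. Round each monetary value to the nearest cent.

Total landed cost: CAD 166993.82

CIF: the seller pays costs through ocean freight and marine insurance to the destination port.
Already in the invoice (seller's account under CIF): inland to port, export clearance — exclude.
The CIF price already equals the CIF value: 121405.76
Ad valorem component: 121405.76 × 11.9% = 14447.29
Specific component: 22866 × 1.28 = 29268.48
Import duty = 14447.29 + 29268.48 = 43715.77
Buyer bears: destination terminal 463.54 + brokerage 364.79 + delivery 1043.96 + duty 43715.77 = 45588.06
Landed cost = invoice 121405.76 + 45588.06 = 166993.82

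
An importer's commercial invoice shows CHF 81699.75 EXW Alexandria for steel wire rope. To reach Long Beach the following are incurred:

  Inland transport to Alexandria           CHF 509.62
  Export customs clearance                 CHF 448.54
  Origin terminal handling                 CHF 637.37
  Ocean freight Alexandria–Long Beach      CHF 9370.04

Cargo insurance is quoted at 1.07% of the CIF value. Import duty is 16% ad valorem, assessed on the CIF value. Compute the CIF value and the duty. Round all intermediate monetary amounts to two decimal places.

Let C be the CIF value. C = EXW price + pre-shipment costs + freight + 1.07% × C
C − 1.07% × C = 81699.75 + 509.62 + 448.54 + 637.37 + 9370.04
0.9893 × C = 92665.32
C = 92665.32 / 0.9893 = 93667.56
Insurance premium = 1.07% × 93667.56 = 1002.24
Import duty = 93667.56 × 16% = 14986.81

CIF value: CHF 93667.56; import duty: CHF 14986.81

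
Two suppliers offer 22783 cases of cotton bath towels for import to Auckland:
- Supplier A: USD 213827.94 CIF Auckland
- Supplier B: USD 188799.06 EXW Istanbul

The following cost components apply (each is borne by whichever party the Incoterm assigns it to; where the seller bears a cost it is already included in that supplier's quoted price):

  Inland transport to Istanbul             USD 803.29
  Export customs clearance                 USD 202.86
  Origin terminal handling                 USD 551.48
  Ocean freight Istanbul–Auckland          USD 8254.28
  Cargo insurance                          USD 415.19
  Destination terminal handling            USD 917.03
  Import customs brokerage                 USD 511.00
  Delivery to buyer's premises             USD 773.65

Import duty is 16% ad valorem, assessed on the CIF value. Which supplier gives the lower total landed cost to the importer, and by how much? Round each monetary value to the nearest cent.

Supplier B is cheaper by USD 17170.06

Supplier A (CIF):
The CIF price already equals the CIF value: 213827.94
Import duty = 213827.94 × 16% = 34212.47
Buyer bears (A): 917.03 + 511.00 + 773.65 = 2201.68
Landed cost (A) = invoice 213827.94 + 2201.68 + duty 34212.47 = 250242.09
Supplier B (EXW):
CIF value = EXW price + inland to port + export clearance + origin terminal + freight + insurance = 188799.06 + 803.29 + 202.86 + 551.48 + 8254.28 + 415.19 = 199026.16
Import duty = 199026.16 × 16% = 31844.19
Buyer bears (B): 803.29 + 202.86 + 551.48 + 8254.28 + 415.19 + 917.03 + 511.00 + 773.65 = 12428.78
Landed cost (B) = invoice 188799.06 + 12428.78 + duty 31844.19 = 233072.03
Difference = |250242.09 − 233072.03| = 17170.06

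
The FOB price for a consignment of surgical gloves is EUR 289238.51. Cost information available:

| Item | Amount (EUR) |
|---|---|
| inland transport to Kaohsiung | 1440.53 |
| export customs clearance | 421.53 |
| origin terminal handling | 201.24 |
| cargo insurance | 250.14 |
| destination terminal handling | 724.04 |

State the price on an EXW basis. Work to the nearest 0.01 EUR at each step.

Not relevant to the conversion: destination terminal, insurance — on the buyer under both terms; not part of either seller's price.
From FOB to EXW, the seller no longer bears: inland to port, export clearance, origin terminal.
EXW price = 289238.51 − 1440.53 − 421.53 − 201.24 = 287175.21

EXW price: EUR 287175.21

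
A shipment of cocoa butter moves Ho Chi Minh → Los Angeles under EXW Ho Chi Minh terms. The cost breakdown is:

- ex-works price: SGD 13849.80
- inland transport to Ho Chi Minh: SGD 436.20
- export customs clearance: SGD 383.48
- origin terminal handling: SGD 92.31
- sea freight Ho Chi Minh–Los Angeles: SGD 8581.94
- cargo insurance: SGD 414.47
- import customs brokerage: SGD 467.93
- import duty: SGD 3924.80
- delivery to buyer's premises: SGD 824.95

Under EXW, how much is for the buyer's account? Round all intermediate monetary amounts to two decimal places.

EXW: the seller makes goods available at their premises; the buyer bears all onward costs.
Seller's account: goods 13849.80 = 13849.80
Buyer's account: inland to port 436.20 + export clearance 383.48 + origin terminal 92.31 + freight 8581.94 + insurance 414.47 + brokerage 467.93 + duty 3924.80 + delivery 824.95 = 15126.08

Buyer's account: SGD 15126.08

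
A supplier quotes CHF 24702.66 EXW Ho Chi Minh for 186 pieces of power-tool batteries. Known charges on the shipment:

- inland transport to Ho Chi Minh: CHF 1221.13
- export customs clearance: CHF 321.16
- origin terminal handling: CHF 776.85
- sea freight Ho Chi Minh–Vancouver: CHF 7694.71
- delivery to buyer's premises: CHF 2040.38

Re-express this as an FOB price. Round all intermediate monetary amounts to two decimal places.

Not relevant to the conversion: freight, delivery — on the buyer under both terms; not part of either seller's price.
From EXW to FOB, the seller additionally bears: inland to port, export clearance, origin terminal.
FOB price = 24702.66 + 1221.13 + 321.16 + 776.85 = 27021.80

FOB price: CHF 27021.80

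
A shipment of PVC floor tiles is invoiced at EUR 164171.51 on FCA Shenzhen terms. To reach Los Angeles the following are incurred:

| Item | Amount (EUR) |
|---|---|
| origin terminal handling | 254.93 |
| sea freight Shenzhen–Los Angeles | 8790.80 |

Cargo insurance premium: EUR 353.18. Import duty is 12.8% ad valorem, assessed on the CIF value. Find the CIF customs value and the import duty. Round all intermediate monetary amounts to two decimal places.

CIF value: EUR 173570.42; import duty: EUR 22217.01

CIF = FCA price + pre-shipment costs + freight + insurance
CIF = 164171.51 + 254.93 + 8790.80 + 353.18 = 173570.42
Import duty = 173570.42 × 12.8% = 22217.01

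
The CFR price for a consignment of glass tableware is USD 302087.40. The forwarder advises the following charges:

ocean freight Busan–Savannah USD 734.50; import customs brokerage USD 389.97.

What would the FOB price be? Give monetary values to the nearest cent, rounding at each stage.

Not relevant to the conversion: brokerage — on the buyer under both terms; not part of either seller's price.
From CFR to FOB, the seller no longer bears: freight.
FOB price = 302087.40 − 734.50 = 301352.90

FOB price: USD 301352.90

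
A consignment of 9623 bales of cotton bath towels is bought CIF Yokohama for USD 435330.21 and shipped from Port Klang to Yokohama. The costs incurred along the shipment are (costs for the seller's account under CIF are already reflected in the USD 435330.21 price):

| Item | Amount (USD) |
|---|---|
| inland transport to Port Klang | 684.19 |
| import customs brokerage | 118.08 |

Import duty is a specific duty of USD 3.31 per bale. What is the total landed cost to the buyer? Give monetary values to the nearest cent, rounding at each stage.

CIF: the seller pays costs through ocean freight and marine insurance to the destination port.
Already in the invoice (seller's account under CIF): inland to port — exclude.
The CIF price already equals the CIF value: 435330.21
Import duty = 9623 × 3.31 = 31852.13
Buyer bears: brokerage 118.08 + duty 31852.13 = 31970.21
Landed cost = invoice 435330.21 + 31970.21 = 467300.42

Total landed cost: USD 467300.42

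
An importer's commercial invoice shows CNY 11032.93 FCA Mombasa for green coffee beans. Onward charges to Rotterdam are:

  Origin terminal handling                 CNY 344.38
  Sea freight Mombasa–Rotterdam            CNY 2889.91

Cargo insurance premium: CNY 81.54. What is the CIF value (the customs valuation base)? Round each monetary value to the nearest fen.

CIF = FCA price + pre-shipment costs + freight + insurance
CIF = 11032.93 + 344.38 + 2889.91 + 81.54 = 14348.76

CIF value: CNY 14348.76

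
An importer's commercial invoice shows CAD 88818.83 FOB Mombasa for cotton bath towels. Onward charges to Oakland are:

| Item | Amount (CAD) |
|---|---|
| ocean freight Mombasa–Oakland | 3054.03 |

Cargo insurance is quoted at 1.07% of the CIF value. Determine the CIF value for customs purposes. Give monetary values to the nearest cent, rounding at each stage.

CIF value: CAD 92866.53

Let C be the CIF value. C = FOB price + freight + 1.07% × C
C − 1.07% × C = 88818.83 + 3054.03
0.9893 × C = 91872.86
C = 91872.86 / 0.9893 = 92866.53
Insurance premium = 1.07% × 92866.53 = 993.67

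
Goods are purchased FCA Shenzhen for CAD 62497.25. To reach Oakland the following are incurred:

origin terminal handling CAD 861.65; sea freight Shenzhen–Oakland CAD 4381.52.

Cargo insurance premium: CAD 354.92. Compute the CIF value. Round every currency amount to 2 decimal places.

CIF = FCA price + pre-shipment costs + freight + insurance
CIF = 62497.25 + 861.65 + 4381.52 + 354.92 = 68095.34

CIF value: CAD 68095.34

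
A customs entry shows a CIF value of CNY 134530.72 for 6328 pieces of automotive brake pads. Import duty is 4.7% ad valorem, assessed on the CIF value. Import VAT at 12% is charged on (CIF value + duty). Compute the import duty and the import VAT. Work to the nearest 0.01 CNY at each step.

Import duty: CNY 6322.94; import VAT: CNY 16902.44

Import duty = 134530.72 × 4.7% = 6322.94
VAT base = CIF + duty = 134530.72 + 6322.94 = 140853.66
Import VAT = 140853.66 × 12% = 16902.44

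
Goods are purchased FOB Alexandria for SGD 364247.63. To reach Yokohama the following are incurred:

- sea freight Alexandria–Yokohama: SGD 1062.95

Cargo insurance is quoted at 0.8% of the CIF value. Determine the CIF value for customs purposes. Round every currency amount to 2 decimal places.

Let C be the CIF value. C = FOB price + freight + 0.8% × C
C − 0.8% × C = 364247.63 + 1062.95
0.992 × C = 365310.58
C = 365310.58 / 0.992 = 368256.63
Insurance premium = 0.8% × 368256.63 = 2946.05

CIF value: SGD 368256.63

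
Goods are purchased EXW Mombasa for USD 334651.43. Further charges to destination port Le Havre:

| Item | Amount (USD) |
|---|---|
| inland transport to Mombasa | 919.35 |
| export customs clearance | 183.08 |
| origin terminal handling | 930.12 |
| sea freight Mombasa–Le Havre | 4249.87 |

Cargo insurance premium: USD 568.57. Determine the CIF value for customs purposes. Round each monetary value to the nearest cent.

CIF = EXW price + pre-shipment costs + freight + insurance
CIF = 334651.43 + 919.35 + 183.08 + 930.12 + 4249.87 + 568.57 = 341502.42

CIF value: USD 341502.42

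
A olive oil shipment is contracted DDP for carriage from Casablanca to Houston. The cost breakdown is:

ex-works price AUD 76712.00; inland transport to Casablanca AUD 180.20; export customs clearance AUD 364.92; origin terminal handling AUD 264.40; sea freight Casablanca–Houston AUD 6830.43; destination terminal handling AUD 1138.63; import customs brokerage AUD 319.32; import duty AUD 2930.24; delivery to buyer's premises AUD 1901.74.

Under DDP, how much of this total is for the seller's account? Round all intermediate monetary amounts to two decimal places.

Seller's account: AUD 90641.88

DDP: the seller bears all costs including import duty.
Seller's account: goods 76712.00 + inland to port 180.20 + export clearance 364.92 + origin terminal 264.40 + freight 6830.43 + destination terminal 1138.63 + brokerage 319.32 + duty 2930.24 + delivery 1901.74 = 90641.88
Buyer's account: 0.00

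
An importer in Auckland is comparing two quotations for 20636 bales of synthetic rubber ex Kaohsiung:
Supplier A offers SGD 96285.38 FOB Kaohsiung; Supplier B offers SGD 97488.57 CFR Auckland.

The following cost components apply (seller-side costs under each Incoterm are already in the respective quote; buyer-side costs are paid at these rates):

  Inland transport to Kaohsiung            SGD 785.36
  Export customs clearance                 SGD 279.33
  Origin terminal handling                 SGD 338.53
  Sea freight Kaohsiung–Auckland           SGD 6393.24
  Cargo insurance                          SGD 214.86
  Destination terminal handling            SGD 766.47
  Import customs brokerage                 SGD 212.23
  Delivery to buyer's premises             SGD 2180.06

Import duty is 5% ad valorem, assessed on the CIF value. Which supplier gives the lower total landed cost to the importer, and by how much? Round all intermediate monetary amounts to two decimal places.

Supplier A (FOB):
CIF value = FOB price + freight + insurance = 96285.38 + 6393.24 + 214.86 = 102893.48
Import duty = 102893.48 × 5% = 5144.67
Buyer bears (A): 6393.24 + 214.86 + 766.47 + 212.23 + 2180.06 = 9766.86
Landed cost (A) = invoice 96285.38 + 9766.86 + duty 5144.67 = 111196.91
Supplier B (CFR):
CIF value = CFR price + insurance = 97488.57 + 214.86 = 97703.43
Import duty = 97703.43 × 5% = 4885.17
Buyer bears (B): 214.86 + 766.47 + 212.23 + 2180.06 = 3373.62
Landed cost (B) = invoice 97488.57 + 3373.62 + duty 4885.17 = 105747.36
Difference = |111196.91 − 105747.36| = 5449.55

Supplier B is cheaper by SGD 5449.55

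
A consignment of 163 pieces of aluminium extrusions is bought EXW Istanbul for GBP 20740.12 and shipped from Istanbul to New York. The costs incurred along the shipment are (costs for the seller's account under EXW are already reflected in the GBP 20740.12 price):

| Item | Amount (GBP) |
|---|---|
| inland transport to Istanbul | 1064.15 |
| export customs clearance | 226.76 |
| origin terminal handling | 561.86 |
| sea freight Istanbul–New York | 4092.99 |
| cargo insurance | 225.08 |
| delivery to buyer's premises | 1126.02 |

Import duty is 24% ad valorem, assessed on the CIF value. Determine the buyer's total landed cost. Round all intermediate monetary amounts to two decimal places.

EXW: the seller makes goods available at their premises; the buyer bears all onward costs.
CIF value = EXW price + inland to port + export clearance + origin terminal + freight + insurance = 20740.12 + 1064.15 + 226.76 + 561.86 + 4092.99 + 225.08 = 26910.96
Import duty = 26910.96 × 24% = 6458.63
Buyer bears: inland to port 1064.15 + export clearance 226.76 + origin terminal 561.86 + freight 4092.99 + insurance 225.08 + delivery 1126.02 + duty 6458.63 = 13755.49
Landed cost = invoice 20740.12 + 13755.49 = 34495.61

Total landed cost: GBP 34495.61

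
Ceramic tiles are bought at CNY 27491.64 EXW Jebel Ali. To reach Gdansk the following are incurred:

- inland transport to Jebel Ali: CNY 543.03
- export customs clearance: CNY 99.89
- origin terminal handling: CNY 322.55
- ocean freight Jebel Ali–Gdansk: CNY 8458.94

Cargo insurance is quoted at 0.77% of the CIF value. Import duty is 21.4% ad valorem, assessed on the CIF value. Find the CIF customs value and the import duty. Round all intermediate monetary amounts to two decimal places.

CIF value: CNY 37202.51; import duty: CNY 7961.34

Let C be the CIF value. C = EXW price + pre-shipment costs + freight + 0.77% × C
C − 0.77% × C = 27491.64 + 543.03 + 99.89 + 322.55 + 8458.94
0.9923 × C = 36916.05
C = 36916.05 / 0.9923 = 37202.51
Insurance premium = 0.77% × 37202.51 = 286.46
Import duty = 37202.51 × 21.4% = 7961.34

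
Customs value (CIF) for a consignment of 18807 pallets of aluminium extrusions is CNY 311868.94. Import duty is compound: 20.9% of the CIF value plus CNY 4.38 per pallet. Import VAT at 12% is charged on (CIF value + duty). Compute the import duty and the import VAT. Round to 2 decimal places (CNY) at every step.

Import duty: CNY 147555.27; import VAT: CNY 55130.91

Ad valorem component: 311868.94 × 20.9% = 65180.61
Specific component: 18807 × 4.38 = 82374.66
Import duty = 65180.61 + 82374.66 = 147555.27
VAT base = CIF + duty = 311868.94 + 147555.27 = 459424.21
Import VAT = 459424.21 × 12% = 55130.91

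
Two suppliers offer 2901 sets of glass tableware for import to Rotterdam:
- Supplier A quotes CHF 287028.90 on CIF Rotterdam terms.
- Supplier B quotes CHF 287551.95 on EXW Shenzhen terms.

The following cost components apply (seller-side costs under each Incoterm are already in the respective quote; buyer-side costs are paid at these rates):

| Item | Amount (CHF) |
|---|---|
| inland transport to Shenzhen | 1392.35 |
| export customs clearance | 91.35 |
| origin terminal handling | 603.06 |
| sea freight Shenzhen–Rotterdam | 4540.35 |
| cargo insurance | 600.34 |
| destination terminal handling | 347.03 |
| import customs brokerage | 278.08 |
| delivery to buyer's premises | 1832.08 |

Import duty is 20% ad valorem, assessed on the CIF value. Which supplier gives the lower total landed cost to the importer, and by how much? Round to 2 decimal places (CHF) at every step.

Supplier A is cheaper by CHF 9300.60

Supplier A (CIF):
The CIF price already equals the CIF value: 287028.90
Import duty = 287028.90 × 20% = 57405.78
Buyer bears (A): 347.03 + 278.08 + 1832.08 = 2457.19
Landed cost (A) = invoice 287028.90 + 2457.19 + duty 57405.78 = 346891.87
Supplier B (EXW):
CIF value = EXW price + inland to port + export clearance + origin terminal + freight + insurance = 287551.95 + 1392.35 + 91.35 + 603.06 + 4540.35 + 600.34 = 294779.40
Import duty = 294779.40 × 20% = 58955.88
Buyer bears (B): 1392.35 + 91.35 + 603.06 + 4540.35 + 600.34 + 347.03 + 278.08 + 1832.08 = 9684.64
Landed cost (B) = invoice 287551.95 + 9684.64 + duty 58955.88 = 356192.47
Difference = |346891.87 − 356192.47| = 9300.60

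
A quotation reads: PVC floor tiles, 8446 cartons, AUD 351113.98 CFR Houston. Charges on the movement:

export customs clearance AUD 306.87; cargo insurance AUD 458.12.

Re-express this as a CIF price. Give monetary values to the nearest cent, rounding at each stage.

Not relevant to the conversion: export clearance — on the seller under both CFR and CIF; already in the CFR price and stays in the CIF price.
From CFR to CIF, the seller additionally bears: insurance.
CIF price = 351113.98 + 458.12 = 351572.10

CIF price: AUD 351572.10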